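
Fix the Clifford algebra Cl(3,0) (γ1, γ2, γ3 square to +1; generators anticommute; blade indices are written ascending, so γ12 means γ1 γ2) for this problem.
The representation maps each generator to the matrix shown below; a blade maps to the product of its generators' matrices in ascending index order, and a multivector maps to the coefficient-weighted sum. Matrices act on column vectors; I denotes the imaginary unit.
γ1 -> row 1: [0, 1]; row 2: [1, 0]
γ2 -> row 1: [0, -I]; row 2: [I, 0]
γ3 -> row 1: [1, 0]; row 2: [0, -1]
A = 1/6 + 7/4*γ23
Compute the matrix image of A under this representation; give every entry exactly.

Bivector images (products of the table entries): rho(γ23) = rho(γ2)rho(γ3) = row 1: [0, I]; row 2: [I, 0].
M = (1/6)*1 + (7/4)*rho(γ23), summed entrywise (1 is the identity matrix):
Answer: row 1: [1/6, 7*I/4]; row 2: [7*I/4, 1/6]


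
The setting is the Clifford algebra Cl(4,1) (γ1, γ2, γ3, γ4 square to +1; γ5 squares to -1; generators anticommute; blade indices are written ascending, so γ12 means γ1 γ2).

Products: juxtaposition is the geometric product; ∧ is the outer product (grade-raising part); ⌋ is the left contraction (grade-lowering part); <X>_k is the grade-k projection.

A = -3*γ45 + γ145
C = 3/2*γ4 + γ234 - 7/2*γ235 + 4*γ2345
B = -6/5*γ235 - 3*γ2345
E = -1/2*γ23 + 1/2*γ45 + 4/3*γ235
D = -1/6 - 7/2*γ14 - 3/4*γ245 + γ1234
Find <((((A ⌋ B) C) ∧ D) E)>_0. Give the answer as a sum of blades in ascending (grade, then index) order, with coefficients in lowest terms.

step 1: 9*γ23
step 2: -9*γ4 + 63/2*γ5 - 36*γ45 + 27/2*γ234
step 3: 3/2*γ4 - 21/4*γ5 + 6*γ45 - 441/4*γ145 - 9/4*γ234 + 63/2*γ12345
step 4: 3 - 441/8*γ1 - 15/4*γ4 + 3/4*γ5 + 42*γ14 + 7*γ23 + 3*γ45 + 63/4*γ123 + 63/4*γ145 - 35/4*γ234 + 3/2*γ235 + 147*γ1234 - γ2345 + 441/8*γ12345
step 5: 3
Answer: 3


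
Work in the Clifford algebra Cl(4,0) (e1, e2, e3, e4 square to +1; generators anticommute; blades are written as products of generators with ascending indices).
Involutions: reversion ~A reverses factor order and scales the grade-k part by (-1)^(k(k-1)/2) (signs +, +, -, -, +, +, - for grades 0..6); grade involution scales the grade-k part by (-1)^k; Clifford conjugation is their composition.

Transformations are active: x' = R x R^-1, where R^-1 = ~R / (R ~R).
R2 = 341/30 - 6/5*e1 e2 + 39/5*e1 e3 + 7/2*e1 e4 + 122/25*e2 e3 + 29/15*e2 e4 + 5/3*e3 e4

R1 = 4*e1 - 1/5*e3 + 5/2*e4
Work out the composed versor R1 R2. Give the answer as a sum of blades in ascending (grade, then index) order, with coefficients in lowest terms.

Distribute over the terms of R1 (each basis-blade product reordered to ascending indices, repeated generators contracted through their squares):
(4*e1) R2 = 682/15*e1 - 24/5*e2 + 156/5*e3 + 14*e4 + 488/25*e1 e2 e3 + 116/15*e1 e2 e4 + 20/3*e1 e3 e4
(-1/5*e3) R2 = 39/25*e1 + 122/125*e2 - 341/150*e3 - 1/3*e4 + 6/25*e1 e2 e3 + 7/10*e1 e3 e4 + 29/75*e2 e3 e4
(5/2*e4) R2 = -35/4*e1 - 29/6*e2 - 25/6*e3 + 341/12*e4 - 3*e1 e2 e4 + 39/2*e1 e3 e4 + 61/5*e2 e3 e4
Summing the partial products and collecting blades:
Answer: 11483/300*e1 - 6493/750*e2 + 619/25*e3 + 505/12*e4 + 494/25*e1 e2 e3 + 71/15*e1 e2 e4 + 403/15*e1 e3 e4 + 944/75*e2 e3 e4


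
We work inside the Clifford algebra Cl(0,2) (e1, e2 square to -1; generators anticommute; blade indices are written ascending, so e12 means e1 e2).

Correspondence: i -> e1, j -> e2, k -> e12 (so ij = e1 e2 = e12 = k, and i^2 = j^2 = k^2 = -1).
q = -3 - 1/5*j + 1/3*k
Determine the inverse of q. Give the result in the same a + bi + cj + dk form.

In blades: q = -3 - 1/5*e2 + 1/3*e12.
With qbar = -3 + 1/5*e2 - 1/3*e12 (scalar fixed, mapped units negated), q qbar = 2059/225 (the sum of squared coefficients), so q^-1 = qbar / (2059/225) = -675/2059 + 45/2059*e2 - 75/2059*e12; translating back:
Answer: -675/2059 + 45/2059*j - 75/2059*k


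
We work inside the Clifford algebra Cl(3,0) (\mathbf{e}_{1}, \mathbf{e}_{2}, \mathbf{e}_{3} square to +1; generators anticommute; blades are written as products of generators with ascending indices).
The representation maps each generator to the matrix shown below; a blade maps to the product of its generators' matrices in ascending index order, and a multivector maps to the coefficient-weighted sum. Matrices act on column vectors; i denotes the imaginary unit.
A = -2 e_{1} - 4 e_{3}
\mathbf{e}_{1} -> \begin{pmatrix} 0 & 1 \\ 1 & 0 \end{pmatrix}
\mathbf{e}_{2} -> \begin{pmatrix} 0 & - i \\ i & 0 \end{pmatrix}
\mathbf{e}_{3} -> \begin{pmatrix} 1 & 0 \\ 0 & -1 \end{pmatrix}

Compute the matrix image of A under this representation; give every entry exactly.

M = (-2)*rho(e_{1}) + (-4)*rho(e_{3}), summed entrywise:
Answer: \begin{pmatrix} -4 & -2 \\ -2 & 4 \end{pmatrix}


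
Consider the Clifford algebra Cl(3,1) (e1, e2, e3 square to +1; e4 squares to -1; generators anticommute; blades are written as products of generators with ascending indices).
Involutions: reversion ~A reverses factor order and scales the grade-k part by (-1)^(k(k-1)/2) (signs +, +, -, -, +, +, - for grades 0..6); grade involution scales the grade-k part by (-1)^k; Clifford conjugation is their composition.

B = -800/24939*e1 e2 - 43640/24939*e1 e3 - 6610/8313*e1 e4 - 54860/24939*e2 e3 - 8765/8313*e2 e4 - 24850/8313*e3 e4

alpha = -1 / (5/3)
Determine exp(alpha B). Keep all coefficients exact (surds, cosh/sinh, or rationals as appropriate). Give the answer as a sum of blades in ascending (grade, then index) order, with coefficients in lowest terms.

B^2 term by term: the squares give (-800/24939)^2*(e1 e2)^2 + (-43640/24939)^2*(e1 e3)^2 + (-6610/8313)^2*(e1 e4)^2 + (-54860/24939)^2*(e2 e3)^2 + (-8765/8313)^2*(e2 e4)^2 + (-24850/8313)^2*(e3 e4)^2 = 640000/621953721*(-1) + 1904449600/621953721*(-1) + 43692100/69105969*(+1) + 3009619600/621953721*(-1) + 76825225/69105969*(+1) + 617522500/69105969*(+1) = 25/9 (each basis 2-blade squares to minus the product of its generators' squares); cross terms between blades sharing an index anticommute and cancel; the commuting (index-disjoint) pairs give grade-4 terms 2*c*c'*(blade product), which cancel blade by blade — e1 e2 e3 e4: 39760000/207317907 - 765009200/207317907 + 725249200/207317907 = 0 — confirming B is simple. So B^2 = 25/9.
B^2 = 25/9 — a positive square means the series sums to a boost: l = 5/3, alpha*l = -1, so exp(alpha B) = cosh(-1) + (sinh(-1)/(5/3))*B = cosh(1) + (-3*sinh(1)/5)*B.
Answer: cosh(1) + 160*sinh(1)/8313*e1 e2 + 8728*sinh(1)/8313*e1 e3 + 1322*sinh(1)/2771*e1 e4 + 10972*sinh(1)/8313*e2 e3 + 1753*sinh(1)/2771*e2 e4 + 4970*sinh(1)/2771*e3 e4


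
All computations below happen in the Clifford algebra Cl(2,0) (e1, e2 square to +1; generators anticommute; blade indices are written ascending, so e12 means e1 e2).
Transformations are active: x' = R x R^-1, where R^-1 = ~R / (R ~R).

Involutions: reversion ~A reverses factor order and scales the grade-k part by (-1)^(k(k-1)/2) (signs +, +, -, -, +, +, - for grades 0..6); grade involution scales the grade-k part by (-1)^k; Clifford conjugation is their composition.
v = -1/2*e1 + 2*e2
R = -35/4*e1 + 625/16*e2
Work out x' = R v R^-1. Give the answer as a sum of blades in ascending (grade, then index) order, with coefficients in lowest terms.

~R = -35/4*e1 + 625/16*e2, and R ~R = 410225/256, so R^-1 = ~R / (410225/256).
R v = 165/2 + 65/32*e12
Answer: -13159/32818*e1 + 33182/16409*e2


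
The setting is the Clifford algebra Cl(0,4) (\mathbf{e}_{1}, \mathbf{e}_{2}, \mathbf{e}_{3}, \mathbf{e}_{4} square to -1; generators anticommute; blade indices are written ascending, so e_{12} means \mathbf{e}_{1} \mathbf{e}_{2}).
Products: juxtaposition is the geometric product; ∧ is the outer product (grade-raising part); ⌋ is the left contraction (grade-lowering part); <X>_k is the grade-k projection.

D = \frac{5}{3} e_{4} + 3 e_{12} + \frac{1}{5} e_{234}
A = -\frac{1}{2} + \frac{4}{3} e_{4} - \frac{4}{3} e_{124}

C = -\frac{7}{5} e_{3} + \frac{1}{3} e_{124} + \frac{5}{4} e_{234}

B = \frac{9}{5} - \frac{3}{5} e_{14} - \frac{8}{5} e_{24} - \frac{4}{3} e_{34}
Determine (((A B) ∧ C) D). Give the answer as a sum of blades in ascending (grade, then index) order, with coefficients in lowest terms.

step 1: -\frac{9}{10} - \frac{44}{15} e_{1} - \frac{4}{3} e_{2} - \frac{16}{9} e_{3} + \frac{12}{5} e_{4} + \frac{3}{10} e_{14} + \frac{4}{5} e_{24} + \frac{2}{3} e_{34} + \frac{16}{9} e_{123} - \frac{12}{5} e_{124}
step 2: \frac{63}{50} e_{3} + \frac{308}{75} e_{13} + \frac{28}{15} e_{23} + \frac{84}{25} e_{34} - \frac{3}{10} e_{124} + \frac{21}{50} e_{134} - \frac{1}{200} e_{234} - \frac{5143}{675} e_{1234}
step 3: -\frac{1}{1000} - \frac{5143}{3375} e_{1} - \frac{84}{125} e_{2} - \frac{28}{5} e_{3} + \frac{79}{150} e_{4} + \frac{52}{125} e_{12} + \frac{121}{25} e_{13} - \frac{7387}{600} e_{23} + \frac{63}{250} e_{24} + \frac{11231}{450} e_{34} + \frac{66739}{4050} e_{123} + \frac{308}{375} e_{124} + \frac{12293}{1800} e_{134} + \frac{833}{450} e_{234} + \frac{252}{25} e_{1234}
Answer: -\frac{1}{1000} - \frac{5143}{3375} e_{1} - \frac{84}{125} e_{2} - \frac{28}{5} e_{3} + \frac{79}{150} e_{4} + \frac{52}{125} e_{12} + \frac{121}{25} e_{13} - \frac{7387}{600} e_{23} + \frac{63}{250} e_{24} + \frac{11231}{450} e_{34} + \frac{66739}{4050} e_{123} + \frac{308}{375} e_{124} + \frac{12293}{1800} e_{134} + \frac{833}{450} e_{234} + \frac{252}{25} e_{1234}


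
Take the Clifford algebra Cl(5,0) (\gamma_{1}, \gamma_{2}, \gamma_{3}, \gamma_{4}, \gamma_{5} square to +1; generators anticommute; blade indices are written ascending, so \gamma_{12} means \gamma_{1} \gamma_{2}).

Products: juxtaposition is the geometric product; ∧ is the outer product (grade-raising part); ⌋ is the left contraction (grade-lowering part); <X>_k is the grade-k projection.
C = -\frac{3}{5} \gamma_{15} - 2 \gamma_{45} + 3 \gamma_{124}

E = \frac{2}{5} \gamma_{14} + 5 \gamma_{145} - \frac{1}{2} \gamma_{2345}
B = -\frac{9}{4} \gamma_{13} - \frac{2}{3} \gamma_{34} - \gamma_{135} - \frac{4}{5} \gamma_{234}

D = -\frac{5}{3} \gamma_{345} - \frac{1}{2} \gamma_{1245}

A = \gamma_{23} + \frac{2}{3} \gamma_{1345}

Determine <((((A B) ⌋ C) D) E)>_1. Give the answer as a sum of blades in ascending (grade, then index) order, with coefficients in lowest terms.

step 1: \frac{22}{15} \gamma_{4} - \frac{9}{4} \gamma_{12} + \frac{4}{9} \gamma_{15} - \frac{2}{3} \gamma_{24} + \frac{3}{2} \gamma_{45} - \frac{23}{15} \gamma_{125}
step 2: \frac{49}{15} + 2 \gamma_{1} + \frac{27}{4} \gamma_{4} - \frac{44}{15} \gamma_{5} + \frac{22}{5} \gamma_{12}
step 3: \frac{44}{9} \gamma_{34} + \frac{45}{4} \gamma_{35} + \frac{11}{5} \gamma_{45} - \frac{22}{15} \gamma_{124} - \frac{27}{8} \gamma_{125} - \gamma_{245} - \frac{49}{9} \gamma_{345} - \frac{49}{30} \gamma_{1245} - \frac{10}{3} \gamma_{1345} - \frac{22}{3} \gamma_{12345}
step 4: -\frac{22}{3} \gamma_{1} - \frac{1357}{225} \gamma_{2} - \frac{103}{6} \gamma_{3} - \frac{10}{3} \gamma_{12} - \frac{313}{12} \gamma_{13} - \frac{22}{25} \gamma_{15} + \frac{1133}{30} \gamma_{23} + \frac{45}{4} \gamma_{24} - \frac{1247}{225} \gamma_{25} - \frac{4}{3} \gamma_{35} - \frac{2}{5} \gamma_{125} - \frac{927}{16} \gamma_{134} + 23 \gamma_{135} + \frac{44}{15} \gamma_{235} + \frac{27}{20} \gamma_{245} - \frac{9}{2} \gamma_{1345}
step 5: -\frac{22}{3} \gamma_{1} - \frac{1357}{225} \gamma_{2} - \frac{103}{6} \gamma_{3}
Answer: -\frac{22}{3} \gamma_{1} - \frac{1357}{225} \gamma_{2} - \frac{103}{6} \gamma_{3}


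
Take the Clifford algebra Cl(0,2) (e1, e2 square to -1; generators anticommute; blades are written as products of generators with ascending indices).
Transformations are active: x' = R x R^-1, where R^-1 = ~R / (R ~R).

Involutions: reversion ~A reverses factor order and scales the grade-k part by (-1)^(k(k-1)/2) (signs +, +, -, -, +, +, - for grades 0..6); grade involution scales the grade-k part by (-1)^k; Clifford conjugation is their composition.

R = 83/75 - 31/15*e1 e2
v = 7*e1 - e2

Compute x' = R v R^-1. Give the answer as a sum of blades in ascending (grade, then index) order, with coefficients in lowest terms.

~R = 83/75 + 31/15*e1 e2, and R ~R = 30914/5625, so R^-1 = ~R / (30914/5625).
R v = 142/25*e1 - 1168/75*e2
Answer: -72841/15457*e1 - 81487/15457*e2


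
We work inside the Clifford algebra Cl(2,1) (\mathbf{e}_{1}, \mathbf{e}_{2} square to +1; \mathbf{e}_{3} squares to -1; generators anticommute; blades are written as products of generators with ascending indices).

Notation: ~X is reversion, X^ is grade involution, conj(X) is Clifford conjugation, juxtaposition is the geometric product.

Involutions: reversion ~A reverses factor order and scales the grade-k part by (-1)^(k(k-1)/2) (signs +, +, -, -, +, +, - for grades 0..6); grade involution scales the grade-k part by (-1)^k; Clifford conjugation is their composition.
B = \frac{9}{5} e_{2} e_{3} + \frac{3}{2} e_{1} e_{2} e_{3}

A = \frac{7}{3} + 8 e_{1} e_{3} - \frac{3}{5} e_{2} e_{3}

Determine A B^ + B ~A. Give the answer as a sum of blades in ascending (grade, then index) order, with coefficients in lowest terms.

first term: -\frac{27}{25} + \frac{9}{10} e_{1} + 12 e_{2} + \frac{72}{5} e_{1} e_{2} + \frac{21}{5} e_{2} e_{3} - \frac{7}{2} e_{1} e_{2} e_{3}
second term: \frac{27}{25} + \frac{9}{10} e_{1} + 12 e_{2} + \frac{72}{5} e_{1} e_{2} + \frac{21}{5} e_{2} e_{3} + \frac{7}{2} e_{1} e_{2} e_{3}
Answer: \frac{9}{5} e_{1} + 24 e_{2} + \frac{144}{5} e_{1} e_{2} + \frac{42}{5} e_{2} e_{3}


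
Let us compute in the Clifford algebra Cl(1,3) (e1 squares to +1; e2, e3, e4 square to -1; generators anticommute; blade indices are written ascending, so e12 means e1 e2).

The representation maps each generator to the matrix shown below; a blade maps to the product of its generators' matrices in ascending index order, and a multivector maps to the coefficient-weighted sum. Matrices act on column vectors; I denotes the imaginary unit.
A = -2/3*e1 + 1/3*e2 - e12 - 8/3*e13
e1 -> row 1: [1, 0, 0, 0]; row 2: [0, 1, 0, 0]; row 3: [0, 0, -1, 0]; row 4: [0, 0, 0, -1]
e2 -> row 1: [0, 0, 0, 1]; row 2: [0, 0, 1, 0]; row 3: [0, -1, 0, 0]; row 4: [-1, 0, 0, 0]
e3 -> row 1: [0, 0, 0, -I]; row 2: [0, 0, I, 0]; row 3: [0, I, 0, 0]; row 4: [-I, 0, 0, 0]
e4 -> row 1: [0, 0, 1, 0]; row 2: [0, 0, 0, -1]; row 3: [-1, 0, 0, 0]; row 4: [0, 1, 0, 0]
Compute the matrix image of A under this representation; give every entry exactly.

Bivector images (products of the table entries): rho(e12) = rho(e1)rho(e2) = row 1: [0, 0, 0, 1]; row 2: [0, 0, 1, 0]; row 3: [0, 1, 0, 0]; row 4: [1, 0, 0, 0]; rho(e13) = rho(e1)rho(e3) = row 1: [0, 0, 0, -I]; row 2: [0, 0, I, 0]; row 3: [0, -I, 0, 0]; row 4: [I, 0, 0, 0].
M = (-2/3)*rho(e1) + (1/3)*rho(e2) + (-1)*rho(e12) + (-8/3)*rho(e13), summed entrywise:
Answer: row 1: [-2/3, 0, 0, -2/3 + 8*I/3]; row 2: [0, -2/3, -2/3 - 8*I/3, 0]; row 3: [0, -4/3 + 8*I/3, 2/3, 0]; row 4: [-4/3 - 8*I/3, 0, 0, 2/3]


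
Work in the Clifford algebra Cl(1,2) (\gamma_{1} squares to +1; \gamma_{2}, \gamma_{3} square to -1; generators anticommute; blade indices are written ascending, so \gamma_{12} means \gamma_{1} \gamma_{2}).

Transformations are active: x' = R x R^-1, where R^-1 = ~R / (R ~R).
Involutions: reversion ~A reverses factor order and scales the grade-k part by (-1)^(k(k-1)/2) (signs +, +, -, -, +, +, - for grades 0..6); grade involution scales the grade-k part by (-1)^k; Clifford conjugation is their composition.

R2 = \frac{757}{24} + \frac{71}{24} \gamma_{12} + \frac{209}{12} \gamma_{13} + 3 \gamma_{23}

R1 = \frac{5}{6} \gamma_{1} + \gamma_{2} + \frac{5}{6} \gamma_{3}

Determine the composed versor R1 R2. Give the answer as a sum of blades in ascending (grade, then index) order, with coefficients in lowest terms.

Distribute over the terms of R1 (each basis-blade product reordered to ascending indices, repeated generators contracted through their squares):
(\frac{5}{6} \gamma_{1}) R2 = \frac{3785}{144} \gamma_{1} + \frac{355}{144} \gamma_{2} + \frac{1045}{72} \gamma_{3} + \frac{5}{2} \gamma_{123}
(\gamma_{2}) R2 = \frac{71}{24} \gamma_{1} + \frac{757}{24} \gamma_{2} - 3 \gamma_{3} - \frac{209}{12} \gamma_{123}
(\frac{5}{6} \gamma_{3}) R2 = \frac{1045}{72} \gamma_{1} + \frac{5}{2} \gamma_{2} + \frac{3785}{144} \gamma_{3} + \frac{355}{144} \gamma_{123}
Summing the partial products and collecting blades:
Answer: \frac{6301}{144} \gamma_{1} + \frac{5257}{144} \gamma_{2} + \frac{5443}{144} \gamma_{3} - \frac{1793}{144} \gamma_{123}


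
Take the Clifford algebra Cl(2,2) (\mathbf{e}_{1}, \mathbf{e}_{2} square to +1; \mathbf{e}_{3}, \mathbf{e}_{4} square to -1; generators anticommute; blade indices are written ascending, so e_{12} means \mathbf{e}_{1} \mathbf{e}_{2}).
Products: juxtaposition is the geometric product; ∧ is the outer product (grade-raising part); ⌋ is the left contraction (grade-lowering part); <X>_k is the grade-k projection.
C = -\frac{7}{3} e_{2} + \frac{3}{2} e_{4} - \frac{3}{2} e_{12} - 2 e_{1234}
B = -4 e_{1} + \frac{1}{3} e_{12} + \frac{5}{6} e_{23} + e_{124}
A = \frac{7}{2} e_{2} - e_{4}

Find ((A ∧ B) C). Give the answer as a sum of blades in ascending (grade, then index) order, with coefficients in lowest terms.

step 1: 14 e_{12} - 4 e_{14} - \frac{1}{3} e_{124} - \frac{5}{6} e_{234}
step 2: 21 - 25 e_{1} - \frac{2}{3} e_{3} - \frac{1}{2} e_{4} + \frac{1}{2} e_{12} - \frac{7}{9} e_{14} + \frac{37}{4} e_{23} + 6 e_{24} + \frac{539}{18} e_{34} + \frac{35}{3} e_{124} - \frac{5}{4} e_{134}
Answer: 21 - 25 e_{1} - \frac{2}{3} e_{3} - \frac{1}{2} e_{4} + \frac{1}{2} e_{12} - \frac{7}{9} e_{14} + \frac{37}{4} e_{23} + 6 e_{24} + \frac{539}{18} e_{34} + \frac{35}{3} e_{124} - \frac{5}{4} e_{134}


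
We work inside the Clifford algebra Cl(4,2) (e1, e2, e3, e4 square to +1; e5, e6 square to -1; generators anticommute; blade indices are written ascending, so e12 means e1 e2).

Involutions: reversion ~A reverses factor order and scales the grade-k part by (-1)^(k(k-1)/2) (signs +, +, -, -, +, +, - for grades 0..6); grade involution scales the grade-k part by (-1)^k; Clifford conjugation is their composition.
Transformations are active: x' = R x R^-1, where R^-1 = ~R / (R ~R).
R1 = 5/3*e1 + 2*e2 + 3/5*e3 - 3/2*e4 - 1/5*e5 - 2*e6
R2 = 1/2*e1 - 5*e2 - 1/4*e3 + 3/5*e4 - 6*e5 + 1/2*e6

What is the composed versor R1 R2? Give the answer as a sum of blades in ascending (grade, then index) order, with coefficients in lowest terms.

Distribute over the terms of R1 (each basis-blade product reordered to ascending indices, repeated generators contracted through their squares):
(5/3*e1) R2 = 5/6 - 25/3*e12 - 5/12*e13 + e14 - 10*e15 + 5/6*e16
(2*e2) R2 = -10 - e12 - 1/2*e23 + 6/5*e24 - 12*e25 + e26
(3/5*e3) R2 = -3/20 - 3/10*e13 + 3*e23 + 9/25*e34 - 18/5*e35 + 3/10*e36
(-3/2*e4) R2 = -9/10 + 3/4*e14 - 15/2*e24 - 3/8*e34 + 9*e45 - 3/4*e46
(-1/5*e5) R2 = -6/5 + 1/10*e15 - e25 - 1/20*e35 + 3/25*e45 - 1/10*e56
(-2*e6) R2 = 1 + e16 - 10*e26 - 1/2*e36 + 6/5*e46 - 12*e56
Summing the partial products and collecting blades:
Answer: -125/12 - 28/3*e12 - 43/60*e13 + 7/4*e14 - 99/10*e15 + 11/6*e16 + 5/2*e23 - 63/10*e24 - 13*e25 - 9*e26 - 3/200*e34 - 73/20*e35 - 1/5*e36 + 228/25*e45 + 9/20*e46 - 121/10*e56


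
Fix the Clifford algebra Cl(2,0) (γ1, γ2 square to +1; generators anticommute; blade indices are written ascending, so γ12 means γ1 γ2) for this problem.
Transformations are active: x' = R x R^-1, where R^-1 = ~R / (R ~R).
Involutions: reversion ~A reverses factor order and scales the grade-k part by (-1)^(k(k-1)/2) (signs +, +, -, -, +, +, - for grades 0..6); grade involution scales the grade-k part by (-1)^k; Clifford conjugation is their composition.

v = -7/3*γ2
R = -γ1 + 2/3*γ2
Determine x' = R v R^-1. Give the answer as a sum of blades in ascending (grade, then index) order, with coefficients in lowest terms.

~R = -γ1 + 2/3*γ2, and R ~R = 13/9, so R^-1 = ~R / (13/9).
R v = -14/9 + 7/3*γ12
Answer: 28/13*γ1 + 35/39*γ2


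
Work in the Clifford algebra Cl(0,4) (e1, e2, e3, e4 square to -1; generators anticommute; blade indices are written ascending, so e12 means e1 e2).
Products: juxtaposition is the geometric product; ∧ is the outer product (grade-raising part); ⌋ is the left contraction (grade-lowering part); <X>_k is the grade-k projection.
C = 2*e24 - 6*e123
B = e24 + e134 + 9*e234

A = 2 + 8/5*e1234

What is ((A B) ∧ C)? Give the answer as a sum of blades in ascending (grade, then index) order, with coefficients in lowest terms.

step 1: 72/5*e1 - 8/5*e2 + 8/5*e13 + 2*e24 + 2*e134 + 18*e234
step 2: 144/5*e124 - 16/5*e1234
Answer: 144/5*e124 - 16/5*e1234


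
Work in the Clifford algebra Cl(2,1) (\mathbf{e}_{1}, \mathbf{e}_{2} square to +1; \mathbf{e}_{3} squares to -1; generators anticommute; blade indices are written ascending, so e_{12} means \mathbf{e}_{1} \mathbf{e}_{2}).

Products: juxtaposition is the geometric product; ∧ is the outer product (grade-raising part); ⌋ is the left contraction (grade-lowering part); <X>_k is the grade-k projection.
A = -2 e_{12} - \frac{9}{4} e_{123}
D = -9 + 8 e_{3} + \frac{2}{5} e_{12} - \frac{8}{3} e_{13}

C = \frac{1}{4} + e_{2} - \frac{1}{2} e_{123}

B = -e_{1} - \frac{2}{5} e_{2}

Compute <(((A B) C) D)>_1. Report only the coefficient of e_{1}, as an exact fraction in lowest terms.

step 1: \frac{4}{5} e_{1} - 2 e_{2} - \frac{9}{10} e_{13} + \frac{9}{4} e_{23}
step 2: -2 - \frac{37}{40} e_{1} - \frac{19}{20} e_{2} - \frac{9}{4} e_{3} + \frac{4}{5} e_{12} - \frac{49}{40} e_{13} + \frac{13}{80} e_{23} + \frac{9}{10} e_{123}
step 3: \frac{2921}{75} + \frac{4901}{200} e_{1} + \frac{232}{25} e_{2} + \frac{1907}{300} e_{3} - \frac{443}{30} e_{12} + \frac{667}{75} e_{13} - \frac{8903}{1200} e_{23} - \frac{77}{15} e_{123}
step 4: \frac{4901}{200} e_{1} + \frac{232}{25} e_{2} + \frac{1907}{300} e_{3}
Answer: \frac{4901}{200}


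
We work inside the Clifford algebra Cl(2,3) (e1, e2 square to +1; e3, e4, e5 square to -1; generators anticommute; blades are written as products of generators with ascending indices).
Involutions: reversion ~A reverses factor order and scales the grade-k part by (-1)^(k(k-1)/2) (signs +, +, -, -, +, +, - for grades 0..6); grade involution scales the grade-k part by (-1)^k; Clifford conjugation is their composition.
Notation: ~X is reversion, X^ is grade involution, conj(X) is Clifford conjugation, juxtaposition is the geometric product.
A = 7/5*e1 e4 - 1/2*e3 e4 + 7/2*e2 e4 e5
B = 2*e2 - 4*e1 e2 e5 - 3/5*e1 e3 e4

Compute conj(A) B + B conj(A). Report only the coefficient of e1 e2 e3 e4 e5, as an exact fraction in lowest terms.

first term: 3/10*e1 - 21/25*e3 - 14*e1 e4 + 7*e4 e5 + 14/5*e1 e2 e4 + e2 e3 e4 + 28/5*e2 e4 e5 + 21/10*e1 e2 e3 e5 - 2*e1 e2 e3 e4 e5
second term: 3/10*e1 - 21/25*e3 + 14*e1 e4 + 7*e4 e5 + 14/5*e1 e2 e4 + e2 e3 e4 - 28/5*e2 e4 e5 + 21/10*e1 e2 e3 e5 - 2*e1 e2 e3 e4 e5
Answer: -4


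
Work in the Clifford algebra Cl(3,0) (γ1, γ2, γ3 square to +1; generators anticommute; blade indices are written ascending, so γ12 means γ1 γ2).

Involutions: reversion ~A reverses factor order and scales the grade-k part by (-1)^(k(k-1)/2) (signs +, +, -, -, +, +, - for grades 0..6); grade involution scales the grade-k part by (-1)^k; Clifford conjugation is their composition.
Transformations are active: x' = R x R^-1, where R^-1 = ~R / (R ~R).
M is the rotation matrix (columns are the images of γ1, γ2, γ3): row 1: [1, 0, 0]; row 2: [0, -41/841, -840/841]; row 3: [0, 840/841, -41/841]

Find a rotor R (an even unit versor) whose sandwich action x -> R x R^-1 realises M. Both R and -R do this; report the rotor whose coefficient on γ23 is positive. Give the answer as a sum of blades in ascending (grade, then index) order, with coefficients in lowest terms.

Method: write R = a + b12*γ12 + b13*γ13 + b23*γ23 with a^2 + b12^2 + b13^2 + b23^2 = 1 (so R^-1 = ~R). Expanding the columns R e_j ~R gives tr M = 4a^2 - 1 and, from the antisymmetric part, M21 - M12 = -4a*b12, M13 - M31 = 4a*b13, M32 - M23 = -4a*b23.
Here tr M = 759/841, so a^2 = (1 + tr M)/4 = 400/841 and a = ±20/29. Taking a = 20/29: M21 - M12 = 0, M13 - M31 = 0, M32 - M23 = 1680/841, giving b12 = 0, b13 = 0, b23 = -21/29, i.e. R = 20/29 - 21/29*γ23.
Its γ23 coefficient is negative, so report the other preimage -R.
Answer: -20/29 + 21/29*γ23. Recall the cover is two-to-one: with M of trace 759/841, both preimages act alike, and the stated γ23 sign chooses the sheet.


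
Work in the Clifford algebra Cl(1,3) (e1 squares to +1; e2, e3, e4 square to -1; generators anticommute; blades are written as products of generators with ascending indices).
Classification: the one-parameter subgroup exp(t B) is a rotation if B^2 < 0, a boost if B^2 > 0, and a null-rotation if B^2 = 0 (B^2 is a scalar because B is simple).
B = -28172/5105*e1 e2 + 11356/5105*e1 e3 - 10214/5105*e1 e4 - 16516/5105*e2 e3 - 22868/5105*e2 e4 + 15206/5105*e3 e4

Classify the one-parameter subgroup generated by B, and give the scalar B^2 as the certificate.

B^2 term by term: the squares give (-28172/5105)^2*(e1 e2)^2 + (11356/5105)^2*(e1 e3)^2 + (-10214/5105)^2*(e1 e4)^2 + (-16516/5105)^2*(e2 e3)^2 + (-22868/5105)^2*(e2 e4)^2 + (15206/5105)^2*(e3 e4)^2 = 793661584/26061025*(+1) + 128958736/26061025*(+1) + 104325796/26061025*(+1) + 272778256/26061025*(-1) + 522945424/26061025*(-1) + 231222436/26061025*(-1) = 0 (each basis 2-blade squares to minus the product of its generators' squares); cross terms between blades sharing an index anticommute and cancel; the commuting (index-disjoint) pairs give grade-4 terms 2*c*c'*(blade product), which cancel blade by blade — e1 e2 e3 e4: -856766864/26061025 + 519378016/26061025 + 337388848/26061025 = 0 — confirming B is simple. So B^2 = 0.
Answer: null-rotation, certificate B^2 = 0. No conjugation can change B^2 = 0; the sign gives the class.


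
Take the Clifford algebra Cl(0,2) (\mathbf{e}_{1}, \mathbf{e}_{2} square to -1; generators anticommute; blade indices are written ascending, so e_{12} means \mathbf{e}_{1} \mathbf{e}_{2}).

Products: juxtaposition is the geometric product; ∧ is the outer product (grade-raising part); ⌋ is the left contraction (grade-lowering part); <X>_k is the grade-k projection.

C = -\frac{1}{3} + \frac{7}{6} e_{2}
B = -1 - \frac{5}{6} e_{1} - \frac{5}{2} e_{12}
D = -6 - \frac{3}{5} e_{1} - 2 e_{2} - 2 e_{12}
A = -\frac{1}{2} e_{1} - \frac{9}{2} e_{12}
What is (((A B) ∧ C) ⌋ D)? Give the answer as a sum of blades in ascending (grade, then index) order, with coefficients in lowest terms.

step 1: -\frac{35}{3} + \frac{1}{2} e_{1} + \frac{5}{2} e_{2} + \frac{9}{2} e_{12}
step 2: \frac{35}{9} - \frac{1}{6} e_{1} - \frac{130}{9} e_{2} - \frac{11}{12} e_{12}
step 3: -\frac{2437}{45} + \frac{239}{9} e_{1} - \frac{73}{9} e_{2} - \frac{70}{9} e_{12}
Answer: -\frac{2437}{45} + \frac{239}{9} e_{1} - \frac{73}{9} e_{2} - \frac{70}{9} e_{12}


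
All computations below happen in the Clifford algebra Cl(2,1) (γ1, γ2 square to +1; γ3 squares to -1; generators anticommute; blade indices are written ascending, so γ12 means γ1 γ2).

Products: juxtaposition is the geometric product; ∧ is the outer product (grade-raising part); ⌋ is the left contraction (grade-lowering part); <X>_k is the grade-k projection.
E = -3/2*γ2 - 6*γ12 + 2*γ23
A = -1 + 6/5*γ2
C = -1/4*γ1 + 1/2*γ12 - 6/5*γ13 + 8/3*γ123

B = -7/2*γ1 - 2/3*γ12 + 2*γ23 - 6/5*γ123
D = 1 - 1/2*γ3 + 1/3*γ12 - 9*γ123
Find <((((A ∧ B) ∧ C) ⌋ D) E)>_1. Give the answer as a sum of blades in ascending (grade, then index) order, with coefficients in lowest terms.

step 1: 7/2*γ1 + 73/15*γ12 - 2*γ23 + 6/5*γ123
step 2: 1/2*γ123
step 3: -9/2
step 4: 27/4*γ2 + 27*γ12 - 9*γ23
step 5: 27/4*γ2
Answer: 27/4*γ2


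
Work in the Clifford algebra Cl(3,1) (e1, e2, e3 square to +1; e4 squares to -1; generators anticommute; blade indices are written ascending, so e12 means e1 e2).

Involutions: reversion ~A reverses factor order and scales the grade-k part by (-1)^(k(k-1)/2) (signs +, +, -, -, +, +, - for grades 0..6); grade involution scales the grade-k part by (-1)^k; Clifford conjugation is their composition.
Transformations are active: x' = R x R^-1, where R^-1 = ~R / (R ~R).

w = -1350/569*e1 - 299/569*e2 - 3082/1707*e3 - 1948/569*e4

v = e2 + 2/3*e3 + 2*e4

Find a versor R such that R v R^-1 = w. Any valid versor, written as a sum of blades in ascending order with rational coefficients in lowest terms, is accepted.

Construction: equal norms (both -23/9) license R = v + w = -1350/569*e1 + 270/569*e2 - 648/569*e3 - 810/569*e4 — nothing changes along that direction, while (v - w)/2 changes sign, so v maps onto w.
Answer: -1350/569*e1 + 270/569*e2 - 648/569*e3 - 810/569*e4


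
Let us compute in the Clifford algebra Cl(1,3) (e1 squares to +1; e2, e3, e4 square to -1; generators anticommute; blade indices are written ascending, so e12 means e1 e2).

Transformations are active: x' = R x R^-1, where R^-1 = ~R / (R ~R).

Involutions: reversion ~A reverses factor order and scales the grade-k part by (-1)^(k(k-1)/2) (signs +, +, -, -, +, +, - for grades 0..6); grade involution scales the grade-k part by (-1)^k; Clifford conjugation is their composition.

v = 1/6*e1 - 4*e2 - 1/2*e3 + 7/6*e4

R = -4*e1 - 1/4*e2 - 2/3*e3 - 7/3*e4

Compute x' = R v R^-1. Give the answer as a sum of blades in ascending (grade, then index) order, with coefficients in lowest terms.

~R = -4*e1 - 1/4*e2 - 2/3*e3 - 7/3*e4, and R ~R = 1447/144, so R^-1 = ~R / (1447/144).
R v = 13/18 + 385/24*e12 + 19/9*e13 - 77/18*e14 - 61/24*e23 - 77/8*e24 - 35/18*e34
Answer: -6439/8682*e1 + 5736/1447*e2 + 3509/8682*e3 - 4347/2894*e4


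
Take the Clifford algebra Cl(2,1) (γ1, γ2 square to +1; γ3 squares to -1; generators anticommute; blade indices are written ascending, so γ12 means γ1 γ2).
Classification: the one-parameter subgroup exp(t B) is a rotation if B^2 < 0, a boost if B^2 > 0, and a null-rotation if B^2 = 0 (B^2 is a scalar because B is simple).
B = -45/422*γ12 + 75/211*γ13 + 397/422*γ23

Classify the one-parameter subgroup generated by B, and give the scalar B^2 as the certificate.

B^2 term by term: the squares give (-45/422)^2*(γ12)^2 + (75/211)^2*(γ13)^2 + (397/422)^2*(γ23)^2 = 2025/178084*(-1) + 5625/44521*(+1) + 157609/178084*(+1) = 1 (each basis 2-blade squares to minus the product of its generators' squares); cross terms between blades sharing an index anticommute and cancel. So B^2 = 1.
Answer: boost, certificate B^2 = 1. B^2 = 1 is basis-independent, so its sign is the whole story.


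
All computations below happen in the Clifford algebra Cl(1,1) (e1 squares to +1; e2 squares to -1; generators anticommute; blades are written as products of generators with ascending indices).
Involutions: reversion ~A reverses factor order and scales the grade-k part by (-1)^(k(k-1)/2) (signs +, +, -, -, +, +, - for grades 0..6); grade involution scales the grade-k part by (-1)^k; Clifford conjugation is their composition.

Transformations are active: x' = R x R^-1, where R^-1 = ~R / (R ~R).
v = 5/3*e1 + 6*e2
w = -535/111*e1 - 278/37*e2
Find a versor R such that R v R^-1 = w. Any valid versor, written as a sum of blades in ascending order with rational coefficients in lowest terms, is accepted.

A norm check does it: q(v) = q(w) = -299/9, hence R = v + w = -350/111*e1 - 56/37*e2 realises the map — parallel part kept, (v - w)/2 negated, v carried to w.
Answer: -350/111*e1 - 56/37*e2


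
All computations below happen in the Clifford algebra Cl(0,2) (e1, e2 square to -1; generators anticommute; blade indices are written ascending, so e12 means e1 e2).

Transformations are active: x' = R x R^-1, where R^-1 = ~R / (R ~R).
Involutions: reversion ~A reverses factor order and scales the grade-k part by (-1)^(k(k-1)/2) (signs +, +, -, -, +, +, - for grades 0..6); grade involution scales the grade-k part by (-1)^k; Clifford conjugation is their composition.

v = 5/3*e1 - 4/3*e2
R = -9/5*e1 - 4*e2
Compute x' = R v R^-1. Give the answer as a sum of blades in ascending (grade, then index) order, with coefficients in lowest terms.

~R = -9/5*e1 - 4*e2, and R ~R = -481/25, so R^-1 = ~R / (-481/25).
R v = -7/3 + 136/15*e12
Answer: -3035/1443*e1 + 524/1443*e2


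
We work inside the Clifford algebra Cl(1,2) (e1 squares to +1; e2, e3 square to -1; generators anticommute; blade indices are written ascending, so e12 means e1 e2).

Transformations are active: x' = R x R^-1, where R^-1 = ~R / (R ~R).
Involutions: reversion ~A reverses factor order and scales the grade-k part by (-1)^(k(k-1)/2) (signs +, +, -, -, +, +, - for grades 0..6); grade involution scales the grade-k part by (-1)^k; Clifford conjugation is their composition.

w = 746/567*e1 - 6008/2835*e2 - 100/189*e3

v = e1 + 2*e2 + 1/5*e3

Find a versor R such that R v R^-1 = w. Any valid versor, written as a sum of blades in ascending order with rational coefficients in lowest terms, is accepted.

Since q(v) = q(w) = -76/25, the sum R = v + w = 1313/567*e1 - 338/2835*e2 - 311/945*e3 does the job whenever invertible.
Answer: 1313/567*e1 - 338/2835*e2 - 311/945*e3


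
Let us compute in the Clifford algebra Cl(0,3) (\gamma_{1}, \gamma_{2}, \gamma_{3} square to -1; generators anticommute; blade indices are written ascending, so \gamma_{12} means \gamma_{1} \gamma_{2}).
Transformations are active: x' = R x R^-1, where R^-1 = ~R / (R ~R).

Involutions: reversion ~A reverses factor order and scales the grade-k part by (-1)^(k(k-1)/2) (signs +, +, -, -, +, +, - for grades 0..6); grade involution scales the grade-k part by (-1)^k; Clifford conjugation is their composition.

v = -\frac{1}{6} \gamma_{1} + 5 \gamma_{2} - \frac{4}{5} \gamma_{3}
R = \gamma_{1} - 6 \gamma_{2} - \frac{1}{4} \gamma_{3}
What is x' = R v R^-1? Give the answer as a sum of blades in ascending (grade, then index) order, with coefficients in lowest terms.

~R = \gamma_{1} - 6 \gamma_{2} - \frac{1}{4} \gamma_{3}, and R ~R = -\frac{593}{16}, so R^-1 = ~R / (-\frac{593}{16}).
R v = \frac{899}{30} + 4 \gamma_{12} - \frac{101}{120} \gamma_{13} + \frac{121}{20} \gamma_{23}
Answer: -\frac{8601}{5930} \gamma_{1} + \frac{13943}{2965} \gamma_{2} + \frac{10712}{8895} \gamma_{3}


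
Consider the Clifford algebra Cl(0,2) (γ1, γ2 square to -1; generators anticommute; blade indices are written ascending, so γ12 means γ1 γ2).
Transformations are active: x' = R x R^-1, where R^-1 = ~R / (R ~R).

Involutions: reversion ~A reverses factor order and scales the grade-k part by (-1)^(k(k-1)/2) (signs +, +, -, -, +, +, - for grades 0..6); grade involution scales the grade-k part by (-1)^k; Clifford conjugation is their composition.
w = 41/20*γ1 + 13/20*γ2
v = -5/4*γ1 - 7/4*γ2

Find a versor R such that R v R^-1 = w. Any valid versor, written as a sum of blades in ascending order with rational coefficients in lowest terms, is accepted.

R = v + w = 4/5*γ1 - 11/10*γ2 works: the equal norms (-37/8) guarantee its sandwich swaps v into w.
Answer: 4/5*γ1 - 11/10*γ2


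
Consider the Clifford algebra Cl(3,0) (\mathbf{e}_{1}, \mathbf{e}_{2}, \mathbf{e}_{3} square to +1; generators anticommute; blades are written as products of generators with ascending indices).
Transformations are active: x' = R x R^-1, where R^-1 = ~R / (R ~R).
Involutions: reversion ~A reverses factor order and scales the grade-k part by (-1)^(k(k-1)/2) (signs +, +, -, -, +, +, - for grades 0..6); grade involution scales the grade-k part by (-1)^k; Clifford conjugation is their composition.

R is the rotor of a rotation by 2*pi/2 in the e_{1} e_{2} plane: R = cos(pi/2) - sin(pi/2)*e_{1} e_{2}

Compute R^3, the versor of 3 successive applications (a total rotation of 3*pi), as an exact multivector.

Because a rotor carries half the rotation angle, composing 3 copies of this e_{1} e_{2}-plane rotor multiplies the phase: 3*(pi/2) = \frac{3 \pi}{2}, hence R^3 = cos(\frac{3 \pi}{2}) - sin(\frac{3 \pi}{2})*e_{1} e_{2}.
cos(\frac{3 \pi}{2}) = 0 and sin(\frac{3 \pi}{2}) = -1, so R^3 = e_{1} e_{2}. The net rotation is 1*pi (after discarding 1 full turn, each of which contributes a factor -1 to the rotor); the rotor keeps the half-angle phase exactly.
Answer: e_{1} e_{2}


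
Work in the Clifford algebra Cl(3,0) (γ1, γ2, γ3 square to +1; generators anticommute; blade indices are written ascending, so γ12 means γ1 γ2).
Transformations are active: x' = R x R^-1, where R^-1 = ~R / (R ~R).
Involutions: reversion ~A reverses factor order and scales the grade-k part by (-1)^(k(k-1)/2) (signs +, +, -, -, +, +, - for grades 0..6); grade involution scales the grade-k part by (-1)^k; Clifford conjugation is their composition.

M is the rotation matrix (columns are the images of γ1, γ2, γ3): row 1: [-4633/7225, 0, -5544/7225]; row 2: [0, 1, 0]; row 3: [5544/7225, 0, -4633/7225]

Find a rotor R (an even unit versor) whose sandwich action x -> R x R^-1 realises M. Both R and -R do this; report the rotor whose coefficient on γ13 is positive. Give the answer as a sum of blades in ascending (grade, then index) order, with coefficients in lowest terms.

Method: write R = a + b12*γ12 + b13*γ13 + b23*γ23 with a^2 + b12^2 + b13^2 + b23^2 = 1 (so R^-1 = ~R). Expanding the columns R e_j ~R gives tr M = 4a^2 - 1 and, from the antisymmetric part, M21 - M12 = -4a*b12, M13 - M31 = 4a*b13, M32 - M23 = -4a*b23.
Here tr M = -2041/7225, so a^2 = (1 + tr M)/4 = 1296/7225 and a = ±36/85. Taking a = 36/85: M21 - M12 = 0, M13 - M31 = -11088/7225, M32 - M23 = 0, giving b12 = 0, b13 = -77/85, b23 = 0, i.e. R = 36/85 - 77/85*γ13.
Its γ13 coefficient is negative, so report the other preimage -R.
Answer: -36/85 + 77/85*γ13. Recall the cover is two-to-one: with M of trace -2041/7225, both preimages act alike, and the stated γ13 sign chooses the sheet.


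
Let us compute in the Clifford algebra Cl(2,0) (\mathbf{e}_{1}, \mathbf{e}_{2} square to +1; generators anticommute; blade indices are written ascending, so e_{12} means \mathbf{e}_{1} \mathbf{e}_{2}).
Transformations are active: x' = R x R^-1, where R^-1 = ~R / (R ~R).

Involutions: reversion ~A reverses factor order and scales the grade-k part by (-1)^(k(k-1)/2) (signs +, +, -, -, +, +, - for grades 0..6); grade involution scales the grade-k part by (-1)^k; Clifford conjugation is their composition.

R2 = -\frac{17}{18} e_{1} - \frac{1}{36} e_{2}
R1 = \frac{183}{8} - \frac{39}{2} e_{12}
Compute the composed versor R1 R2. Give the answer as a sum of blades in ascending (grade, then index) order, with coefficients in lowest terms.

Distribute over the terms of R1 (each basis-blade product reordered to ascending indices, repeated generators contracted through their squares):
(\frac{183}{8}) R2 = -\frac{1037}{48} e_{1} - \frac{61}{96} e_{2}
(-\frac{39}{2} e_{12}) R2 = \frac{13}{24} e_{1} - \frac{221}{12} e_{2}
Summing the partial products and collecting blades:
Answer: -\frac{337}{16} e_{1} - \frac{1829}{96} e_{2}


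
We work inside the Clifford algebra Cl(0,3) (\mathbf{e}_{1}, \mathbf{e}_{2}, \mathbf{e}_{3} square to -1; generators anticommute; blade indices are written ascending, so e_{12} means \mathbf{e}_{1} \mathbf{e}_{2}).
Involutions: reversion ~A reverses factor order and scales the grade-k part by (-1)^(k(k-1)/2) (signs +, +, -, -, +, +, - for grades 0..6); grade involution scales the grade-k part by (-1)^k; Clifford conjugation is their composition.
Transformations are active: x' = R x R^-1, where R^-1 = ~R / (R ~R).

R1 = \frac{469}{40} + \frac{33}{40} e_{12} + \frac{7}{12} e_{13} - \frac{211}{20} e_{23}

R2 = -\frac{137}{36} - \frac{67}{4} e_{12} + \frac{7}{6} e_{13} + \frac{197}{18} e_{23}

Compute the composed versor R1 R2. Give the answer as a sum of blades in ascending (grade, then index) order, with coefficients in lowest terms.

Distribute over the terms of R1 (each basis-blade product reordered to ascending indices, repeated generators contracted through their squares):
(\frac{469}{40}) R2 = -\frac{64253}{1440} - \frac{31423}{160} e_{12} + \frac{3283}{240} e_{13} + \frac{92393}{720} e_{23}
(\frac{33}{40} e_{12}) R2 = \frac{2211}{160} - \frac{1507}{480} e_{12} - \frac{2167}{240} e_{13} + \frac{77}{80} e_{23}
(\frac{7}{12} e_{13}) R2 = -\frac{49}{72} + \frac{1379}{216} e_{12} - \frac{959}{432} e_{13} + \frac{469}{48} e_{23}
(-\frac{211}{20} e_{23}) R2 = \frac{41567}{360} + \frac{1477}{120} e_{12} + \frac{14137}{80} e_{13} + \frac{28907}{720} e_{23}
Summing the partial products and collecting blades:
Answer: \frac{60467}{720} - \frac{48827}{270} e_{12} + \frac{96737}{540} e_{13} + \frac{32257}{180} e_{23}
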